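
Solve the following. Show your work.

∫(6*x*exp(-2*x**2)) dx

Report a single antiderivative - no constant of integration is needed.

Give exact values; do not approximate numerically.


Step 1. Substitute u = x**2, turning ∫(6*x*exp(-2*x**2)) dx into ∫(3*exp(-2*u)) du: now ∫(3*exp(-2*u)) du.
Step 2. Evaluate the standard form: now -3*exp(-2*u)/2.
Step 3. Substitute back u = x**2: now -3*exp(-2*x**2)/2.
Answer: -3*exp(-2*x**2)/2.


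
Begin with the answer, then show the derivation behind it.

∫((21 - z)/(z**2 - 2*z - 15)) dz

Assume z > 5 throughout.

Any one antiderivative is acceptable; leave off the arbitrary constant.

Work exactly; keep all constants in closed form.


The answer is 2*log(z - 5) - 3*log(z + 3).
Step 1. Decompose ∫((21 - z)/(z**2 - 2*z - 15)) dz by partial fractions, (21 - z)/(z**2 - 2*z - 15) = -3/(z + 3) + 2/(z - 5): now ∫(2/(z - 5)) dz + ∫(-3/(z + 3)) dz.
Step 2. Evaluate the standard form [assuming z > 5]: now 2*log(z - 5) + ∫(-3/(z + 3)) dz.
Step 3. Evaluate the standard form [assuming z > -3]: now 2*log(z - 5) - 3*log(z + 3).
Answer: 2*log(z - 5) - 3*log(z + 3).


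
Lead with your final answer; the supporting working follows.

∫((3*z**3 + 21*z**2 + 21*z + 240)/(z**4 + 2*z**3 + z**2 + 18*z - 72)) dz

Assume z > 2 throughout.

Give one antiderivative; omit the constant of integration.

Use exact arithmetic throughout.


The answer is 5*log(z - 2) - 2*log(z + 4) - atan(z/3).
Step 1. Decompose ∫((3*z**3 + 21*z**2 + 21*z + 240)/(z**4 + 2*z**3 + z**2 + 18*z - 72)) dz by partial fractions, (3*z**3 + 21*z**2 + 21*z + 240)/(z**4 + 2*z**3 + z**2 + 18*z - 72) = -3/(z**2 + 9) - 2/(z + 4) + 5/(z - 2): now ∫(5/(z - 2)) dz + ∫(-2/(z + 4)) dz + ∫(-3/(z**2 + 9)) dz.
Step 2. Evaluate the standard form [assuming z > -4]: now -2*log(z + 4) + ∫(5/(z - 2)) dz + ∫(-3/(z**2 + 9)) dz.
Step 3. Evaluate the standard form [assuming z > 2]: now 5*log(z - 2) - 2*log(z + 4) + ∫(-3/(z**2 + 9)) dz.
Step 4. Evaluate the standard form: now 5*log(z - 2) - 2*log(z + 4) - atan(z/3).
Answer: 5*log(z - 2) - 2*log(z + 4) - atan(z/3).


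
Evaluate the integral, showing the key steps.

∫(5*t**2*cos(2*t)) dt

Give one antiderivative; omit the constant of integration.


Step 1. Integrate ∫(5*t**2*cos(2*t)) dt by parts with u = t**2, dv = (5*cos(2*t)) dt, so v = 5*sin(2*t)/2: now 5*t**2*sin(2*t)/2 + ∫(-5*t*sin(2*t)) dt.
Step 2. Integrate ∫(-5*t*sin(2*t)) dt by parts with u = t, dv = (-5*sin(2*t)) dt, so v = 5*cos(2*t)/2: now 5*t**2*sin(2*t)/2 + 5*t*cos(2*t)/2 + ∫(-5*cos(2*t)/2) dt.
Step 3. Evaluate the standard form: now 5*t**2*sin(2*t)/2 + 5*t*cos(2*t)/2 - 5*sin(2*t)/4.
Answer: 5*t**2*sin(2*t)/2 + 5*t*cos(2*t)/2 - 5*sin(2*t)/4.


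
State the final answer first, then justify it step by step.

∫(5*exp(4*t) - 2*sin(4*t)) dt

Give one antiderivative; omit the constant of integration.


The answer is 5*exp(4*t)/4 + cos(4*t)/2.
Step 1. Rewrite: now ∫(5*exp(4*t)) dt + ∫(-2*sin(4*t)) dt.
Step 2. Evaluate the standard form: now cos(4*t)/2 + ∫(5*exp(4*t)) dt.
Step 3. Evaluate the standard form: now 5*exp(4*t)/4 + cos(4*t)/2.
Answer: 5*exp(4*t)/4 + cos(4*t)/2.


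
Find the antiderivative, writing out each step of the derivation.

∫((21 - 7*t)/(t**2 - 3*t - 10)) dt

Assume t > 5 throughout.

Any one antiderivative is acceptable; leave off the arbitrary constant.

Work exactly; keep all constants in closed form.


Step 1. Decompose ∫((21 - 7*t)/(t**2 - 3*t - 10)) dt by partial fractions, (21 - 7*t)/(t**2 - 3*t - 10) = -5/(t + 2) - 2/(t - 5): now ∫(-2/(t - 5)) dt + ∫(-5/(t + 2)) dt.
Step 2. Evaluate the standard form [assuming t > 5]: now -2*log(t - 5) + ∫(-5/(t + 2)) dt.
Step 3. Evaluate the standard form [assuming t > -2]: now -2*log(t - 5) - 5*log(t + 2).
Answer: -2*log(t - 5) - 5*log(t + 2).


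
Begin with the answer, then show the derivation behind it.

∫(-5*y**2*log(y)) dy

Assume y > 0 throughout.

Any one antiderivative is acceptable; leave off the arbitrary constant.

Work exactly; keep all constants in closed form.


The answer is -5*y**3*log(y)/3 + 5*y**3/9.
Step 1. Integrate ∫(-5*y**2*log(y)) dy by parts with u = log(y), dv = (-5*y**2) dy, so v = -5*y**3/3 [assuming y > 0]: now -5*y**3*log(y)/3 + ∫(5*y**2/3) dy.
Step 2. Evaluate the standard form: now -5*y**3*log(y)/3 + 5*y**3/9.
Answer: -5*y**3*log(y)/3 + 5*y**3/9.


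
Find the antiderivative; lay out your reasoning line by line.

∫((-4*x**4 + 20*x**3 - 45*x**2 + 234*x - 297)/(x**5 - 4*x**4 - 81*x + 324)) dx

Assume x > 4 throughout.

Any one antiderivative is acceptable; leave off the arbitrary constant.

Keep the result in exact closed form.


Step 1. Decompose ∫((-4*x**4 + 20*x**3 - 45*x**2 + 234*x - 297)/(x**5 - 4*x**4 - 81*x + 324)) dx by partial fractions, (-4*x**4 + 20*x**3 - 45*x**2 + 234*x - 297)/(x**5 - 4*x**4 - 81*x + 324) = -3/(x**2 + 9) - 3/(x + 3) - 2/(x - 3) + 1/(x - 4): now ∫(1/(x - 4)) dx + ∫(-2/(x - 3)) dx + ∫(-3/(x + 3)) dx + ∫(-3/(x**2 + 9)) dx.
Step 2. Evaluate the standard form [assuming x > 3]: now -2*log(x - 3) + ∫(1/(x - 4)) dx + ∫(-3/(x + 3)) dx + ∫(-3/(x**2 + 9)) dx.
Step 3. Evaluate the standard form [assuming x > -3]: now -2*log(x - 3) - 3*log(x + 3) + ∫(1/(x - 4)) dx + ∫(-3/(x**2 + 9)) dx.
Step 4. Evaluate the standard form [assuming x > 4]: now log(x - 4) - 2*log(x - 3) - 3*log(x + 3) + ∫(-3/(x**2 + 9)) dx.
Step 5. Evaluate the standard form: now log(x - 4) - 2*log(x - 3) - 3*log(x + 3) - atan(x/3).
Answer: log(x - 4) - 2*log(x - 3) - 3*log(x + 3) - atan(x/3).


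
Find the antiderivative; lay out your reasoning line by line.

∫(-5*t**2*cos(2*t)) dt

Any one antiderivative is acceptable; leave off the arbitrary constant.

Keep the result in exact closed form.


Step 1. Integrate ∫(-5*t**2*cos(2*t)) dt by parts with u = t**2, dv = (-5*cos(2*t)) dt, so v = -5*sin(2*t)/2: now -5*t**2*sin(2*t)/2 + ∫(5*t*sin(2*t)) dt.
Step 2. Integrate ∫(5*t*sin(2*t)) dt by parts with u = t, dv = (5*sin(2*t)) dt, so v = -5*cos(2*t)/2: now -5*t**2*sin(2*t)/2 - 5*t*cos(2*t)/2 + ∫(5*cos(2*t)/2) dt.
Step 3. Evaluate the standard form: now -5*t**2*sin(2*t)/2 - 5*t*cos(2*t)/2 + 5*sin(2*t)/4.
Answer: -5*t**2*sin(2*t)/2 - 5*t*cos(2*t)/2 + 5*sin(2*t)/4.


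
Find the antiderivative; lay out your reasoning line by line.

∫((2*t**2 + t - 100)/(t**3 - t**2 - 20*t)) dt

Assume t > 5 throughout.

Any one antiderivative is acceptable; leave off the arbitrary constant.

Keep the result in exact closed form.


Step 1. Decompose ∫((2*t**2 + t - 100)/(t**3 - t**2 - 20*t)) dt by partial fractions, (2*t**2 + t - 100)/(t**3 - t**2 - 20*t) = -2/(t + 4) - 1/(t - 5) + 5/t: now ∫(5/t) dt + ∫(-1/(t - 5)) dt + ∫(-2/(t + 4)) dt.
Step 2. Evaluate the standard form [assuming t > 0]: now 5*log(t) + ∫(-1/(t - 5)) dt + ∫(-2/(t + 4)) dt.
Step 3. Evaluate the standard form [assuming t > 5]: now 5*log(t) - log(t - 5) + ∫(-2/(t + 4)) dt.
Step 4. Evaluate the standard form [assuming t > -4]: now 5*log(t) - log(t - 5) - 2*log(t + 4).
Answer: 5*log(t) - log(t - 5) - 2*log(t + 4).


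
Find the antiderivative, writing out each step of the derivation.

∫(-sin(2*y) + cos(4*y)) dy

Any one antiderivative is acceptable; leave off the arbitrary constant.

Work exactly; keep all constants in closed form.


Step 1. Rewrite: now ∫(-sin(2*y)) dy + ∫(cos(4*y)) dy.
Step 2. Evaluate the standard form: now sin(4*y)/4 + ∫(-sin(2*y)) dy.
Step 3. Evaluate the standard form: now sin(4*y)/4 + cos(2*y)/2.
Answer: sin(4*y)/4 + cos(2*y)/2.


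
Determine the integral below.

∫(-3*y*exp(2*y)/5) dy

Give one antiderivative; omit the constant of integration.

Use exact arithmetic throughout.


Answer: -3*y*exp(2*y)/10 + 3*exp(2*y)/20.


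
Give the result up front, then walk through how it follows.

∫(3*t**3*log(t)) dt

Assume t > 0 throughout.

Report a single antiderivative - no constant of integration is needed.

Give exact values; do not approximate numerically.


The answer is 3*t**4*log(t)/4 - 3*t**4/16.
Step 1. Integrate ∫(3*t**3*log(t)) dt by parts with u = log(t), dv = (3*t**3) dt, so v = 3*t**4/4 [assuming t > 0]: now 3*t**4*log(t)/4 + ∫(-3*t**3/4) dt.
Step 2. Evaluate the standard form: now 3*t**4*log(t)/4 - 3*t**4/16.
Answer: 3*t**4*log(t)/4 - 3*t**4/16.


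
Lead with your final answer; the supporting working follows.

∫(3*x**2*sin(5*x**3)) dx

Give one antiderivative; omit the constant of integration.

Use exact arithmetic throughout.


The answer is -cos(5*x**3)/5.
Step 1. Substitute u = x**3, turning ∫(3*x**2*sin(5*x**3)) dx into ∫(sin(5*u)) du: now ∫(sin(5*u)) du.
Step 2. Evaluate the standard form: now -cos(5*u)/5.
Step 3. Substitute back u = x**3: now -cos(5*x**3)/5.
Answer: -cos(5*x**3)/5.


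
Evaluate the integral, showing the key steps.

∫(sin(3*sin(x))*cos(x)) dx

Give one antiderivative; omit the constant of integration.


Step 1. Substitute u = sin(x), turning ∫(sin(3*sin(x))*cos(x)) dx into ∫(sin(3*u)) du: now ∫(sin(3*u)) du.
Step 2. Evaluate the standard form: now -cos(3*u)/3.
Step 3. Substitute back u = sin(x): now -cos(3*sin(x))/3.
Answer: -cos(3*sin(x))/3.


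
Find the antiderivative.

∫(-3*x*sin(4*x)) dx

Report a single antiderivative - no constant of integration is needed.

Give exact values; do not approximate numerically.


Answer: 3*x*cos(4*x)/4 - 3*sin(4*x)/16.


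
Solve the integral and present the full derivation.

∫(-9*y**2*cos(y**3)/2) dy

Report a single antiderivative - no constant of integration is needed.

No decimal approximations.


Step 1. Substitute u = y**3, turning ∫(-9*y**2*cos(y**3)/2) dy into ∫(-3*cos(u)/2) du: now ∫(-3*cos(u)/2) du.
Step 2. Evaluate the standard form: now -3*sin(u)/2.
Step 3. Substitute back u = y**3: now -3*sin(y**3)/2.
Answer: -3*sin(y**3)/2.


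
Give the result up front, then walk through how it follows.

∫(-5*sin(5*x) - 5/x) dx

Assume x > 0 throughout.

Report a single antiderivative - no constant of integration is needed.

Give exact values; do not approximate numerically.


The answer is -5*log(x) + cos(5*x).
Step 1. Rewrite: now ∫(-5/x) dx + ∫(-5*sin(5*x)) dx.
Step 2. Evaluate the standard form [assuming x > 0]: now -5*log(x) + ∫(-5*sin(5*x)) dx.
Step 3. Evaluate the standard form: now -5*log(x) + cos(5*x).
Answer: -5*log(x) + cos(5*x).


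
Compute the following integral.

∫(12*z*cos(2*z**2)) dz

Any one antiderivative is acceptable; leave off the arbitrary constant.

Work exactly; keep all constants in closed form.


Answer: 3*sin(2*z**2).


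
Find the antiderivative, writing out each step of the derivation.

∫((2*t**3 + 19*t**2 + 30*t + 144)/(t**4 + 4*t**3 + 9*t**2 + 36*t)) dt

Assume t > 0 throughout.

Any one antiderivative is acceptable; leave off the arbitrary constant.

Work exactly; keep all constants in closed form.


Step 1. Decompose ∫((2*t**3 + 19*t**2 + 30*t + 144)/(t**4 + 4*t**3 + 9*t**2 + 36*t)) dt by partial fractions, (2*t**3 + 19*t**2 + 30*t + 144)/(t**4 + 4*t**3 + 9*t**2 + 36*t) = 3/(t**2 + 9) - 2/(t + 4) + 4/t: now ∫(4/t) dt + ∫(-2/(t + 4)) dt + ∫(3/(t**2 + 9)) dt.
Step 2. Evaluate the standard form [assuming t > 0]: now 4*log(t) + ∫(-2/(t + 4)) dt + ∫(3/(t**2 + 9)) dt.
Step 3. Evaluate the standard form [assuming t > -4]: now 4*log(t) - 2*log(t + 4) + ∫(3/(t**2 + 9)) dt.
Step 4. Evaluate the standard form: now 4*log(t) - 2*log(t + 4) + atan(t/3).
Answer: 4*log(t) - 2*log(t + 4) + atan(t/3).


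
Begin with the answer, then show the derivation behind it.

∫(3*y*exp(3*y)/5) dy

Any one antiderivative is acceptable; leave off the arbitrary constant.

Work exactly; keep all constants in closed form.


The answer is y*exp(3*y)/5 - exp(3*y)/15.
Step 1. Integrate ∫(3*y*exp(3*y)/5) dy by parts with u = y, dv = (3*exp(3*y)/5) dy, so v = exp(3*y)/5: now y*exp(3*y)/5 + ∫(-exp(3*y)/5) dy.
Step 2. Evaluate the standard form: now y*exp(3*y)/5 - exp(3*y)/15.
Answer: y*exp(3*y)/5 - exp(3*y)/15.


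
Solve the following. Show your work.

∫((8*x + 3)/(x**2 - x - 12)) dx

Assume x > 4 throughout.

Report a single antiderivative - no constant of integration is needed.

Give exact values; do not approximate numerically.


Step 1. Decompose ∫((8*x + 3)/(x**2 - x - 12)) dx by partial fractions, (8*x + 3)/(x**2 - x - 12) = 3/(x + 3) + 5/(x - 4): now ∫(5/(x - 4)) dx + ∫(3/(x + 3)) dx.
Step 2. Evaluate the standard form [assuming x > 4]: now 5*log(x - 4) + ∫(3/(x + 3)) dx.
Step 3. Evaluate the standard form [assuming x > -3]: now 5*log(x - 4) + 3*log(x + 3).
Answer: 5*log(x - 4) + 3*log(x + 3).


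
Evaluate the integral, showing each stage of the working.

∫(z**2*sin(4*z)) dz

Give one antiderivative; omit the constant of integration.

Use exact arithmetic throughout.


Step 1. Integrate ∫(z**2*sin(4*z)) dz by parts with u = z**2, dv = (sin(4*z)) dz, so v = -cos(4*z)/4: now -z**2*cos(4*z)/4 + ∫(z*cos(4*z)/2) dz.
Step 2. Integrate ∫(z*cos(4*z)/2) dz by parts with u = z, dv = (cos(4*z)/2) dz, so v = sin(4*z)/8: now -z**2*cos(4*z)/4 + z*sin(4*z)/8 + ∫(-sin(4*z)/8) dz.
Step 3. Evaluate the standard form: now -z**2*cos(4*z)/4 + z*sin(4*z)/8 + cos(4*z)/32.
Answer: -z**2*cos(4*z)/4 + z*sin(4*z)/8 + cos(4*z)/32.


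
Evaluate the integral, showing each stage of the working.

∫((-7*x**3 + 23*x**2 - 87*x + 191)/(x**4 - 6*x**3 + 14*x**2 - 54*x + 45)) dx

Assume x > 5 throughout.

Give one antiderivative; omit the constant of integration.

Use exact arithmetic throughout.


Step 1. Decompose ∫((-7*x**3 + 23*x**2 - 87*x + 191)/(x**4 - 6*x**3 + 14*x**2 - 54*x + 45)) dx by partial fractions, (-7*x**3 + 23*x**2 - 87*x + 191)/(x**4 - 6*x**3 + 14*x**2 - 54*x + 45) = 4/(x**2 + 9) - 3/(x - 1) - 4/(x - 5): now ∫(-4/(x - 5)) dx + ∫(-3/(x - 1)) dx + ∫(4/(x**2 + 9)) dx.
Step 2. Evaluate the standard form [assuming x > 1]: now -3*log(x - 1) + ∫(-4/(x - 5)) dx + ∫(4/(x**2 + 9)) dx.
Step 3. Evaluate the standard form [assuming x > 5]: now -4*log(x - 5) - 3*log(x - 1) + ∫(4/(x**2 + 9)) dx.
Step 4. Evaluate the standard form: now -4*log(x - 5) - 3*log(x - 1) + 4*atan(x/3)/3.
Answer: -4*log(x - 5) - 3*log(x - 1) + 4*atan(x/3)/3.


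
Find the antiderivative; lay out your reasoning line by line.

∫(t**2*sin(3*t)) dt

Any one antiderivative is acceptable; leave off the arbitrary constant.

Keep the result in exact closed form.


Step 1. Integrate ∫(t**2*sin(3*t)) dt by parts with u = t**2, dv = (sin(3*t)) dt, so v = -cos(3*t)/3: now -t**2*cos(3*t)/3 + ∫(2*t*cos(3*t)/3) dt.
Step 2. Integrate ∫(2*t*cos(3*t)/3) dt by parts with u = t, dv = (2*cos(3*t)/3) dt, so v = 2*sin(3*t)/9: now -t**2*cos(3*t)/3 + 2*t*sin(3*t)/9 + ∫(-2*sin(3*t)/9) dt.
Step 3. Evaluate the standard form: now -t**2*cos(3*t)/3 + 2*t*sin(3*t)/9 + 2*cos(3*t)/27.
Answer: -t**2*cos(3*t)/3 + 2*t*sin(3*t)/9 + 2*cos(3*t)/27.


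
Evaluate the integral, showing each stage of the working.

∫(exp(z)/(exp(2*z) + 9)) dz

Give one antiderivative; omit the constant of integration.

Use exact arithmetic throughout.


Step 1. Substitute u = exp(z), turning ∫(exp(z)/(exp(2*z) + 9)) dz into ∫(1/(u**2 + 9)) du: now ∫(1/(u**2 + 9)) du.
Step 2. Evaluate the standard form: now atan(u/3)/3.
Step 3. Substitute back u = exp(z): now atan(exp(z)/3)/3.
Answer: atan(exp(z)/3)/3.


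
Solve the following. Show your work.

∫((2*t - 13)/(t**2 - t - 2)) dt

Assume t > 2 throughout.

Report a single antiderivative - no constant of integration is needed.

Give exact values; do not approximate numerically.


Step 1. Decompose ∫((2*t - 13)/(t**2 - t - 2)) dt by partial fractions, (2*t - 13)/(t**2 - t - 2) = 5/(t + 1) - 3/(t - 2): now ∫(-3/(t - 2)) dt + ∫(5/(t + 1)) dt.
Step 2. Evaluate the standard form [assuming t > -1]: now 5*log(t + 1) + ∫(-3/(t - 2)) dt.
Step 3. Evaluate the standard form [assuming t > 2]: now -3*log(t - 2) + 5*log(t + 1).
Answer: -3*log(t - 2) + 5*log(t + 1).


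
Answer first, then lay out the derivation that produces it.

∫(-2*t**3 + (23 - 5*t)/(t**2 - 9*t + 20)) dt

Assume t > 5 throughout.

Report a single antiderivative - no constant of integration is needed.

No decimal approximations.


The answer is -t**4/2 - 2*log(t - 5) - 3*log(t - 4).
Step 1. Rewrite: now ∫(-2*t**3) dt + ∫((23 - 5*t)/(t**2 - 9*t + 20)) dt.
Step 2. Decompose ∫((23 - 5*t)/(t**2 - 9*t + 20)) dt by partial fractions, (23 - 5*t)/(t**2 - 9*t + 20) = -3/(t - 4) - 2/(t - 5): now ∫(-2*t**3) dt + ∫(-2/(t - 5)) dt + ∫(-3/(t - 4)) dt.
Step 3. Evaluate the standard form [assuming t > 5]: now -2*log(t - 5) + ∫(-2*t**3) dt + ∫(-3/(t - 4)) dt.
Step 4. Evaluate the standard form [assuming t > 4]: now -2*log(t - 5) - 3*log(t - 4) + ∫(-2*t**3) dt.
Step 5. Evaluate the standard form: now -t**4/2 - 2*log(t - 5) - 3*log(t - 4).
Answer: -t**4/2 - 2*log(t - 5) - 3*log(t - 4).


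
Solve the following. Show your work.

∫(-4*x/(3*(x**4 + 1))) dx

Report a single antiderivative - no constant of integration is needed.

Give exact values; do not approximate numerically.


Step 1. Substitute u = x**2, turning ∫(-4*x/(3*(x**4 + 1))) dx into ∫(-2/(3*(u**2 + 1))) du: now ∫(-2/(3*(u**2 + 1))) du.
Step 2. Evaluate the standard form: now -2*atan(u)/3.
Step 3. Substitute back u = x**2: now -2*atan(x**2)/3.
Answer: -2*atan(x**2)/3.


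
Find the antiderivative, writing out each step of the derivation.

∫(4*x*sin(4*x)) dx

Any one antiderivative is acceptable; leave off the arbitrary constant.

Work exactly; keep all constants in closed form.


Step 1. Integrate ∫(4*x*sin(4*x)) dx by parts with u = x, dv = (4*sin(4*x)) dx, so v = -cos(4*x): now -x*cos(4*x) + ∫(cos(4*x)) dx.
Step 2. Evaluate the standard form: now -x*cos(4*x) + sin(4*x)/4.
Answer: -x*cos(4*x) + sin(4*x)/4.


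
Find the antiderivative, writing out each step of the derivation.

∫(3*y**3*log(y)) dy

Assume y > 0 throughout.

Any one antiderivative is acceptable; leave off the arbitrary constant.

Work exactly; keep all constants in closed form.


Step 1. Integrate ∫(3*y**3*log(y)) dy by parts with u = log(y), dv = (3*y**3) dy, so v = 3*y**4/4 [assuming y > 0]: now 3*y**4*log(y)/4 + ∫(-3*y**3/4) dy.
Step 2. Evaluate the standard form: now 3*y**4*log(y)/4 - 3*y**4/16.
Answer: 3*y**4*log(y)/4 - 3*y**4/16.


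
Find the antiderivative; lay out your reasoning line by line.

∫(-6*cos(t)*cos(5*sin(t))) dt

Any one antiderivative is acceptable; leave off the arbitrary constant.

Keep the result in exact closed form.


Step 1. Substitute u = sin(t), turning ∫(-6*cos(t)*cos(5*sin(t))) dt into ∫(-6*cos(5*u)) du: now ∫(-6*cos(5*u)) du.
Step 2. Evaluate the standard form: now -6*sin(5*u)/5.
Step 3. Substitute back u = sin(t): now -6*sin(5*sin(t))/5.
Answer: -6*sin(5*sin(t))/5.


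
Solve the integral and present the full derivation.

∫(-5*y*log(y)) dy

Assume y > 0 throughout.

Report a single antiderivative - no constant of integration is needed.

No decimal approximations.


Step 1. Integrate ∫(-5*y*log(y)) dy by parts with u = log(y), dv = (-5*y) dy, so v = -5*y**2/2 [assuming y > 0]: now -5*y**2*log(y)/2 + ∫(5*y/2) dy.
Step 2. Evaluate the standard form: now -5*y**2*log(y)/2 + 5*y**2/4.
Answer: -5*y**2*log(y)/2 + 5*y**2/4.


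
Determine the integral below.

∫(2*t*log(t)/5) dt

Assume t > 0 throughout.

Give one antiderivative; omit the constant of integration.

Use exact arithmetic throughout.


Answer: t**2*log(t)/5 - t**2/10.


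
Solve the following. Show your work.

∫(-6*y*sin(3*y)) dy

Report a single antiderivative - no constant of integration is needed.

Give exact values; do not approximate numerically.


Step 1. Integrate ∫(-6*y*sin(3*y)) dy by parts with u = y, dv = (-6*sin(3*y)) dy, so v = 2*cos(3*y): now 2*y*cos(3*y) + ∫(-2*cos(3*y)) dy.
Step 2. Evaluate the standard form: now 2*y*cos(3*y) - 2*sin(3*y)/3.
Answer: 2*y*cos(3*y) - 2*sin(3*y)/3.


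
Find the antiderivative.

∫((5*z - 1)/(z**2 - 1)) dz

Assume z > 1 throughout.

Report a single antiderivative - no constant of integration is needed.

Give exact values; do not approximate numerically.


Answer: 2*log(z - 1) + 3*log(z + 1).


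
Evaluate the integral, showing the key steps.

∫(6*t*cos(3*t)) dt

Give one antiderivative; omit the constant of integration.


Step 1. Integrate ∫(6*t*cos(3*t)) dt by parts with u = t, dv = (6*cos(3*t)) dt, so v = 2*sin(3*t): now 2*t*sin(3*t) + ∫(-2*sin(3*t)) dt.
Step 2. Evaluate the standard form: now 2*t*sin(3*t) + 2*cos(3*t)/3.
Answer: 2*t*sin(3*t) + 2*cos(3*t)/3.


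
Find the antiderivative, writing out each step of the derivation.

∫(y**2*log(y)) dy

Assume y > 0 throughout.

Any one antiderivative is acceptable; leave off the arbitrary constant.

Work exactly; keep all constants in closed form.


Step 1. Integrate ∫(y**2*log(y)) dy by parts with u = log(y), dv = (y**2) dy, so v = y**3/3 [assuming y > 0]: now y**3*log(y)/3 + ∫(-y**2/3) dy.
Step 2. Evaluate the standard form: now y**3*log(y)/3 - y**3/9.
Answer: y**3*log(y)/3 - y**3/9.


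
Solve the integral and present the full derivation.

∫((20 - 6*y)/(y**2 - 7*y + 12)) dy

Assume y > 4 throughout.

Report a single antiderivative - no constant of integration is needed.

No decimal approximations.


Step 1. Decompose ∫((20 - 6*y)/(y**2 - 7*y + 12)) dy by partial fractions, (20 - 6*y)/(y**2 - 7*y + 12) = -2/(y - 3) - 4/(y - 4): now ∫(-4/(y - 4)) dy + ∫(-2/(y - 3)) dy.
Step 2. Evaluate the standard form [assuming y > 3]: now -2*log(y - 3) + ∫(-4/(y - 4)) dy.
Step 3. Evaluate the standard form [assuming y > 4]: now -4*log(y - 4) - 2*log(y - 3).
Answer: -4*log(y - 4) - 2*log(y - 3).


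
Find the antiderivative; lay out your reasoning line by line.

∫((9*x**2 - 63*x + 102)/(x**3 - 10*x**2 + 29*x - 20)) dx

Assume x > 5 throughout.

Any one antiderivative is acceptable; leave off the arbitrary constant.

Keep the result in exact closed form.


Step 1. Decompose ∫((9*x**2 - 63*x + 102)/(x**3 - 10*x**2 + 29*x - 20)) dx by partial fractions, (9*x**2 - 63*x + 102)/(x**3 - 10*x**2 + 29*x - 20) = 4/(x - 1) + 2/(x - 4) + 3/(x - 5): now ∫(3/(x - 5)) dx + ∫(2/(x - 4)) dx + ∫(4/(x - 1)) dx.
Step 2. Evaluate the standard form [assuming x > 5]: now 3*log(x - 5) + ∫(2/(x - 4)) dx + ∫(4/(x - 1)) dx.
Step 3. Evaluate the standard form [assuming x > 1]: now 3*log(x - 5) + 4*log(x - 1) + ∫(2/(x - 4)) dx.
Step 4. Evaluate the standard form [assuming x > 4]: now 3*log(x - 5) + 2*log(x - 4) + 4*log(x - 1).
Answer: 3*log(x - 5) + 2*log(x - 4) + 4*log(x - 1).


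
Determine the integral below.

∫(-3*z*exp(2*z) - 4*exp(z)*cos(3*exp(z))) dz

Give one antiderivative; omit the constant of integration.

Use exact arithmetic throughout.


Answer: -3*z*exp(2*z)/2 + 3*exp(2*z)/4 - 4*sin(3*exp(z))/3.


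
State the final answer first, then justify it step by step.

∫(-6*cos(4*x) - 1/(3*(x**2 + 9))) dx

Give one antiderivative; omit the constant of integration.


The answer is -3*sin(4*x)/2 - atan(x/3)/9.
Step 1. Rewrite: now ∫(-1/(3*(x**2 + 9))) dx + ∫(-6*cos(4*x)) dx.
Step 2. Evaluate the standard form: now -3*sin(4*x)/2 + ∫(-1/(3*(x**2 + 9))) dx.
Step 3. Evaluate the standard form: now -3*sin(4*x)/2 - atan(x/3)/9.
Answer: -3*sin(4*x)/2 - atan(x/3)/9.


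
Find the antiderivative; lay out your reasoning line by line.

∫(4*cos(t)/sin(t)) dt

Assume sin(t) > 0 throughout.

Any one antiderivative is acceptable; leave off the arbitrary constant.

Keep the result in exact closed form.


Step 1. Substitute u = sin(t), turning ∫(4*cos(t)/sin(t)) dt into ∫(4/u) du: now ∫(4/u) du.
Step 2. Evaluate the standard form [assuming u > 0]: now 4*log(u).
Step 3. Substitute back u = sin(t): now 4*log(sin(t)).
Answer: 4*log(sin(t)).


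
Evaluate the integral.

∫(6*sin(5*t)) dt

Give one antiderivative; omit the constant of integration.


Answer: -6*cos(5*t)/5.


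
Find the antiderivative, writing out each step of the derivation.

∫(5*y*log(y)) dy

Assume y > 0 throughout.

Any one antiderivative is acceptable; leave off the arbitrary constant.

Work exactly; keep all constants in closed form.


Step 1. Integrate ∫(5*y*log(y)) dy by parts with u = log(y), dv = (5*y) dy, so v = 5*y**2/2 [assuming y > 0]: now 5*y**2*log(y)/2 + ∫(-5*y/2) dy.
Step 2. Evaluate the standard form: now 5*y**2*log(y)/2 - 5*y**2/4.
Answer: 5*y**2*log(y)/2 - 5*y**2/4.


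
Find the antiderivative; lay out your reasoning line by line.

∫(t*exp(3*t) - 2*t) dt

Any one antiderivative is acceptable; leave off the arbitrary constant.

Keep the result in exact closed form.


Step 1. Rewrite: now ∫(-2*t) dt + ∫(t*exp(3*t)) dt.
Step 2. Integrate ∫(t*exp(3*t)) dt by parts with u = t, dv = (exp(3*t)) dt, so v = exp(3*t)/3: now t*exp(3*t)/3 + ∫(-2*t) dt + ∫(-exp(3*t)/3) dt.
Step 3. Evaluate the standard form: now t*exp(3*t)/3 - exp(3*t)/9 + ∫(-2*t) dt.
Step 4. Evaluate the standard form: now -t**2 + t*exp(3*t)/3 - exp(3*t)/9.
Answer: -t**2 + t*exp(3*t)/3 - exp(3*t)/9.


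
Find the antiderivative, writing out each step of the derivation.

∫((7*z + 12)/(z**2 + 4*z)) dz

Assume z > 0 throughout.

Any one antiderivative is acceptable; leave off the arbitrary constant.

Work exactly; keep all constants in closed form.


Step 1. Decompose ∫((7*z + 12)/(z**2 + 4*z)) dz by partial fractions, (7*z + 12)/(z**2 + 4*z) = 4/(z + 4) + 3/z: now ∫(3/z) dz + ∫(4/(z + 4)) dz.
Step 2. Evaluate the standard form [assuming z > 0]: now 3*log(z) + ∫(4/(z + 4)) dz.
Step 3. Evaluate the standard form [assuming z > -4]: now 3*log(z) + 4*log(z + 4).
Answer: 3*log(z) + 4*log(z + 4).


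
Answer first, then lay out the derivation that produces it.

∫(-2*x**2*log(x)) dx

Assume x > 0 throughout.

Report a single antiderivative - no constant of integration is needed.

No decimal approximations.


The answer is -2*x**3*log(x)/3 + 2*x**3/9.
Step 1. Integrate ∫(-2*x**2*log(x)) dx by parts with u = log(x), dv = (-2*x**2) dx, so v = -2*x**3/3 [assuming x > 0]: now -2*x**3*log(x)/3 + ∫(2*x**2/3) dx.
Step 2. Evaluate the standard form: now -2*x**3*log(x)/3 + 2*x**3/9.
Answer: -2*x**3*log(x)/3 + 2*x**3/9.


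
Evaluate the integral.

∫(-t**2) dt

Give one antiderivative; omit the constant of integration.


Answer: -t**3/3.


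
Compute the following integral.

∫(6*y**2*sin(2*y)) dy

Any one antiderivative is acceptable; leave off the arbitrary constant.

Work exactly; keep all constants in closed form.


Answer: -3*y**2*cos(2*y) + 3*y*sin(2*y) + 3*cos(2*y)/2.


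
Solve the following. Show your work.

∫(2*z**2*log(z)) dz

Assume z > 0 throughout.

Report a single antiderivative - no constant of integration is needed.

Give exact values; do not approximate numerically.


Step 1. Integrate ∫(2*z**2*log(z)) dz by parts with u = log(z), dv = (2*z**2) dz, so v = 2*z**3/3 [assuming z > 0]: now 2*z**3*log(z)/3 + ∫(-2*z**2/3) dz.
Step 2. Evaluate the standard form: now 2*z**3*log(z)/3 - 2*z**3/9.
Answer: 2*z**3*log(z)/3 - 2*z**3/9.


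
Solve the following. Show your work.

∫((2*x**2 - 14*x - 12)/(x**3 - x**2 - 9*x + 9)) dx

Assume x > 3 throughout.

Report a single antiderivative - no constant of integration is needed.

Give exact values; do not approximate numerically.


Step 1. Decompose ∫((2*x**2 - 14*x - 12)/(x**3 - x**2 - 9*x + 9)) dx by partial fractions, (2*x**2 - 14*x - 12)/(x**3 - x**2 - 9*x + 9) = 2/(x + 3) + 3/(x - 1) - 3/(x - 3): now ∫(-3/(x - 3)) dx + ∫(3/(x - 1)) dx + ∫(2/(x + 3)) dx.
Step 2. Evaluate the standard form [assuming x > -3]: now 2*log(x + 3) + ∫(-3/(x - 3)) dx + ∫(3/(x - 1)) dx.
Step 3. Evaluate the standard form [assuming x > 3]: now -3*log(x - 3) + 2*log(x + 3) + ∫(3/(x - 1)) dx.
Step 4. Evaluate the standard form [assuming x > 1]: now -3*log(x - 3) + 3*log(x - 1) + 2*log(x + 3).
Answer: -3*log(x - 3) + 3*log(x - 1) + 2*log(x + 3).


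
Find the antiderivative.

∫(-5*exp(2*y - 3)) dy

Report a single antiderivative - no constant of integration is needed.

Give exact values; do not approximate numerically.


Answer: -5*exp(2*y - 3)/2.


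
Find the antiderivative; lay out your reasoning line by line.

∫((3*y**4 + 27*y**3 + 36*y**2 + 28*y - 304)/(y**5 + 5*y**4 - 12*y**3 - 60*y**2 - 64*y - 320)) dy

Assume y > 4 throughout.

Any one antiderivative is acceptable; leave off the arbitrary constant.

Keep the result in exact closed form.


Step 1. Decompose ∫((3*y**4 + 27*y**3 + 36*y**2 + 28*y - 304)/(y**5 + 5*y**4 - 12*y**3 - 60*y**2 - 64*y - 320)) dy by partial fractions, (3*y**4 + 27*y**3 + 36*y**2 + 28*y - 304)/(y**5 + 5*y**4 - 12*y**3 - 60*y**2 - 64*y - 320) = 4/(y**2 + 4) - 4/(y + 5) + 5/(y + 4) + 2/(y - 4): now ∫(2/(y - 4)) dy + ∫(5/(y + 4)) dy + ∫(-4/(y + 5)) dy + ∫(4/(y**2 + 4)) dy.
Step 2. Evaluate the standard form [assuming y > -4]: now 5*log(y + 4) + ∫(2/(y - 4)) dy + ∫(-4/(y + 5)) dy + ∫(4/(y**2 + 4)) dy.
Step 3. Evaluate the standard form [assuming y > 4]: now 2*log(y - 4) + 5*log(y + 4) + ∫(-4/(y + 5)) dy + ∫(4/(y**2 + 4)) dy.
Step 4. Evaluate the standard form [assuming y > -5]: now 2*log(y - 4) + 5*log(y + 4) - 4*log(y + 5) + ∫(4/(y**2 + 4)) dy.
Step 5. Evaluate the standard form: now 2*log(y - 4) + 5*log(y + 4) - 4*log(y + 5) + 2*atan(y/2).
Answer: 2*log(y - 4) + 5*log(y + 4) - 4*log(y + 5) + 2*atan(y/2).


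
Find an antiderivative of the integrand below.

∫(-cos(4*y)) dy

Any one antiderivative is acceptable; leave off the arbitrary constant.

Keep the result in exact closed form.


Answer: -sin(4*y)/4.


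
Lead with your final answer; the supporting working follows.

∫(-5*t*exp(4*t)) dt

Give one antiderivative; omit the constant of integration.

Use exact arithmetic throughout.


The answer is -5*t*exp(4*t)/4 + 5*exp(4*t)/16.
Step 1. Integrate ∫(-5*t*exp(4*t)) dt by parts with u = t, dv = (-5*exp(4*t)) dt, so v = -5*exp(4*t)/4: now -5*t*exp(4*t)/4 + ∫(5*exp(4*t)/4) dt.
Step 2. Evaluate the standard form: now -5*t*exp(4*t)/4 + 5*exp(4*t)/16.
Answer: -5*t*exp(4*t)/4 + 5*exp(4*t)/16.


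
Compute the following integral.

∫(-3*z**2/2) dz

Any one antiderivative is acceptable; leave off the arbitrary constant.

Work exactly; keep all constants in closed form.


Answer: -z**3/2.


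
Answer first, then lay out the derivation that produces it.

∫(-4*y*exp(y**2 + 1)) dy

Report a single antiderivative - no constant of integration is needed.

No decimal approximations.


The answer is -2*exp(y**2 + 1).
Step 1. Substitute u = y**2 + 1, turning ∫(-4*y*exp(y**2 + 1)) dy into ∫(-2*exp(u)) du: now ∫(-2*exp(u)) du.
Step 2. Evaluate the standard form: now -2*exp(u).
Step 3. Substitute back u = y**2 + 1: now -2*exp(y**2 + 1).
Answer: -2*exp(y**2 + 1).


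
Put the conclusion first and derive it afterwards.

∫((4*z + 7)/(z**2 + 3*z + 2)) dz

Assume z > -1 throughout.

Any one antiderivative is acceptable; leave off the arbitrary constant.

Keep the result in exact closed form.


The answer is 3*log(z + 1) + log(z + 2).
Step 1. Decompose ∫((4*z + 7)/(z**2 + 3*z + 2)) dz by partial fractions, (4*z + 7)/(z**2 + 3*z + 2) = 1/(z + 2) + 3/(z + 1): now ∫(3/(z + 1)) dz + ∫(1/(z + 2)) dz.
Step 2. Evaluate the standard form [assuming z > -2]: now log(z + 2) + ∫(3/(z + 1)) dz.
Step 3. Evaluate the standard form [assuming z > -1]: now 3*log(z + 1) + log(z + 2).
Answer: 3*log(z + 1) + log(z + 2).


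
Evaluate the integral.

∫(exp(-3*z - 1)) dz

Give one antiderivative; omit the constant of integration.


Answer: -exp(-3*z - 1)/3.


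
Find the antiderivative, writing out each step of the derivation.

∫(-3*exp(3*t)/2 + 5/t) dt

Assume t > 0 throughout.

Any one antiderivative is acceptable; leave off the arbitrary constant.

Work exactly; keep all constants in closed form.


Step 1. Rewrite: now ∫(5/t) dt + ∫(-3*exp(3*t)/2) dt.
Step 2. Evaluate the standard form [assuming t > 0]: now 5*log(t) + ∫(-3*exp(3*t)/2) dt.
Step 3. Evaluate the standard form: now -exp(3*t)/2 + 5*log(t).
Answer: -exp(3*t)/2 + 5*log(t).


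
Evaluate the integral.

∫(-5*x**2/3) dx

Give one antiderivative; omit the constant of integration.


Answer: -5*x**3/9.


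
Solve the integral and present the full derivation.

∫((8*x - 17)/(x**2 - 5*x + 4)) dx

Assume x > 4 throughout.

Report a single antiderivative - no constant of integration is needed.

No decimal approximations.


Step 1. Decompose ∫((8*x - 17)/(x**2 - 5*x + 4)) dx by partial fractions, (8*x - 17)/(x**2 - 5*x + 4) = 3/(x - 1) + 5/(x - 4): now ∫(5/(x - 4)) dx + ∫(3/(x - 1)) dx.
Step 2. Evaluate the standard form [assuming x > 1]: now 3*log(x - 1) + ∫(5/(x - 4)) dx.
Step 3. Evaluate the standard form [assuming x > 4]: now 5*log(x - 4) + 3*log(x - 1).
Answer: 5*log(x - 4) + 3*log(x - 1).


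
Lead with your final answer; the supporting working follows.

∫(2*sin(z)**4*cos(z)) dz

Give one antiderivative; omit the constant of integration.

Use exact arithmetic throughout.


The answer is 2*sin(z)**5/5.
Step 1. Substitute u = sin(z), turning ∫(2*sin(z)**4*cos(z)) dz into ∫(2*u**4) du: now ∫(2*u**4) du.
Step 2. Evaluate the standard form: now 2*u**5/5.
Step 3. Substitute back u = sin(z): now 2*sin(z)**5/5.
Answer: 2*sin(z)**5/5.


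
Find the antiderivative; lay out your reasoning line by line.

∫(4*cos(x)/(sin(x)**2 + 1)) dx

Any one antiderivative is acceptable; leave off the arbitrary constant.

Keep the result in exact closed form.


Step 1. Substitute u = sin(x), turning ∫(4*cos(x)/(sin(x)**2 + 1)) dx into ∫(4/(u**2 + 1)) du: now ∫(4/(u**2 + 1)) du.
Step 2. Evaluate the standard form: now 4*atan(u).
Step 3. Substitute back u = sin(x): now 4*atan(sin(x)).
Answer: 4*atan(sin(x)).


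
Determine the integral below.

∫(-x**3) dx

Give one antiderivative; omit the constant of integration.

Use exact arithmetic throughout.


Answer: -x**4/4.


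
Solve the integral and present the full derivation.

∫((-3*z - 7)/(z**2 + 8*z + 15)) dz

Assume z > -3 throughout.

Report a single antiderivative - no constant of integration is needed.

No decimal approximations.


Step 1. Decompose ∫((-3*z - 7)/(z**2 + 8*z + 15)) dz by partial fractions, (-3*z - 7)/(z**2 + 8*z + 15) = -4/(z + 5) + 1/(z + 3): now ∫(1/(z + 3)) dz + ∫(-4/(z + 5)) dz.
Step 2. Evaluate the standard form [assuming z > -5]: now -4*log(z + 5) + ∫(1/(z + 3)) dz.
Step 3. Evaluate the standard form [assuming z > -3]: now log(z + 3) - 4*log(z + 5).
Answer: log(z + 3) - 4*log(z + 5).


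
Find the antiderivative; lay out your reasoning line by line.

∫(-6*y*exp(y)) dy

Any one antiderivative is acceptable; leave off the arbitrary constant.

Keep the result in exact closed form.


Step 1. Integrate ∫(-6*y*exp(y)) dy by parts with u = y, dv = (-6*exp(y)) dy, so v = -6*exp(y): now -6*y*exp(y) + ∫(6*exp(y)) dy.
Step 2. Evaluate the standard form: now -6*y*exp(y) + 6*exp(y).
Answer: -6*y*exp(y) + 6*exp(y).


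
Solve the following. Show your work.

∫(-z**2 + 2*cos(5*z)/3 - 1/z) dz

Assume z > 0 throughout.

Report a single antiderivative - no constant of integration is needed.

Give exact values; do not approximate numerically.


Step 1. Rewrite: now ∫(-1/z) dz + ∫(-z**2) dz + ∫(2*cos(5*z)/3) dz.
Step 2. Evaluate the standard form [assuming z > 0]: now -log(z) + ∫(-z**2) dz + ∫(2*cos(5*z)/3) dz.
Step 3. Evaluate the standard form: now -z**3/3 - log(z) + ∫(2*cos(5*z)/3) dz.
Step 4. Evaluate the standard form: now -z**3/3 - log(z) + 2*sin(5*z)/15.
Answer: -z**3/3 - log(z) + 2*sin(5*z)/15.


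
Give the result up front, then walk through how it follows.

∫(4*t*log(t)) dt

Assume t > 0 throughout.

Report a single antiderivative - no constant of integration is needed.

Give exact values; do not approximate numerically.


The answer is 2*t**2*log(t) - t**2.
Step 1. Integrate ∫(4*t*log(t)) dt by parts with u = log(t), dv = (4*t) dt, so v = 2*t**2 [assuming t > 0]: now 2*t**2*log(t) + ∫(-2*t) dt.
Step 2. Evaluate the standard form: now 2*t**2*log(t) - t**2.
Answer: 2*t**2*log(t) - t**2.


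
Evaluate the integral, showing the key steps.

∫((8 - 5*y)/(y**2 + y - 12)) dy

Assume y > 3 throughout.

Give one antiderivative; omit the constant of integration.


Step 1. Decompose ∫((8 - 5*y)/(y**2 + y - 12)) dy by partial fractions, (8 - 5*y)/(y**2 + y - 12) = -4/(y + 4) - 1/(y - 3): now ∫(-1/(y - 3)) dy + ∫(-4/(y + 4)) dy.
Step 2. Evaluate the standard form [assuming y > 3]: now -log(y - 3) + ∫(-4/(y + 4)) dy.
Step 3. Evaluate the standard form [assuming y > -4]: now -log(y - 3) - 4*log(y + 4).
Answer: -log(y - 3) - 4*log(y + 4).


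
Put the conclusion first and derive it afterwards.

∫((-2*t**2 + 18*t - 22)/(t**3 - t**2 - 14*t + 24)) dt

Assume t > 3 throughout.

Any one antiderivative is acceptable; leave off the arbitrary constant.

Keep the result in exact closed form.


The answer is 2*log(t - 3) - log(t - 2) - 3*log(t + 4).
Step 1. Decompose ∫((-2*t**2 + 18*t - 22)/(t**3 - t**2 - 14*t + 24)) dt by partial fractions, (-2*t**2 + 18*t - 22)/(t**3 - t**2 - 14*t + 24) = -3/(t + 4) - 1/(t - 2) + 2/(t - 3): now ∫(2/(t - 3)) dt + ∫(-1/(t - 2)) dt + ∫(-3/(t + 4)) dt.
Step 2. Evaluate the standard form [assuming t > -4]: now -3*log(t + 4) + ∫(2/(t - 3)) dt + ∫(-1/(t - 2)) dt.
Step 3. Evaluate the standard form [assuming t > 3]: now 2*log(t - 3) - 3*log(t + 4) + ∫(-1/(t - 2)) dt.
Step 4. Evaluate the standard form [assuming t > 2]: now 2*log(t - 3) - log(t - 2) - 3*log(t + 4).
Answer: 2*log(t - 3) - log(t - 2) - 3*log(t + 4).


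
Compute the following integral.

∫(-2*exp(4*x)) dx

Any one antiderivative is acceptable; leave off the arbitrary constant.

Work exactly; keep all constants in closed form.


Answer: -exp(4*x)/2.


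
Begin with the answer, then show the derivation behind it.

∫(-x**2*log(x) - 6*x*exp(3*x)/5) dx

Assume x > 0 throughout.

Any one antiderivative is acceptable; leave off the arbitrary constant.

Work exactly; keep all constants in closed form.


The answer is -x**3*log(x)/3 + x**3/9 - 2*x*exp(3*x)/5 + 2*exp(3*x)/15.
Step 1. Rewrite: now ∫(-6*x*exp(3*x)/5) dx + ∫(-x**2*log(x)) dx.
Step 2. Integrate ∫(-6*x*exp(3*x)/5) dx by parts with u = x, dv = (-6*exp(3*x)/5) dx, so v = -2*exp(3*x)/5: now -2*x*exp(3*x)/5 + ∫(-x**2*log(x)) dx + ∫(2*exp(3*x)/5) dx.
Step 3. Evaluate the standard form: now -2*x*exp(3*x)/5 + 2*exp(3*x)/15 + ∫(-x**2*log(x)) dx.
Step 4. Integrate ∫(-x**2*log(x)) dx by parts with u = log(x), dv = (-x**2) dx, so v = -x**3/3 [assuming x > 0]: now -x**3*log(x)/3 - 2*x*exp(3*x)/5 + 2*exp(3*x)/15 + ∫(x**2/3) dx.
Step 5. Evaluate the standard form: now -x**3*log(x)/3 + x**3/9 - 2*x*exp(3*x)/5 + 2*exp(3*x)/15.
Answer: -x**3*log(x)/3 + x**3/9 - 2*x*exp(3*x)/5 + 2*exp(3*x)/15.


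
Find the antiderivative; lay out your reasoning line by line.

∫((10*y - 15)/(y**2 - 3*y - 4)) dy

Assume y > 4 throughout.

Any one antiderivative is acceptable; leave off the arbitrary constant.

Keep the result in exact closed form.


Step 1. Decompose ∫((10*y - 15)/(y**2 - 3*y - 4)) dy by partial fractions, (10*y - 15)/(y**2 - 3*y - 4) = 5/(y + 1) + 5/(y - 4): now ∫(5/(y - 4)) dy + ∫(5/(y + 1)) dy.
Step 2. Evaluate the standard form [assuming y > 4]: now 5*log(y - 4) + ∫(5/(y + 1)) dy.
Step 3. Evaluate the standard form [assuming y > -1]: now 5*log(y - 4) + 5*log(y + 1).
Answer: 5*log(y - 4) + 5*log(y + 1).


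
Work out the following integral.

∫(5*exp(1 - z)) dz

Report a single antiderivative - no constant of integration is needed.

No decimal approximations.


Answer: -5*exp(1 - z).


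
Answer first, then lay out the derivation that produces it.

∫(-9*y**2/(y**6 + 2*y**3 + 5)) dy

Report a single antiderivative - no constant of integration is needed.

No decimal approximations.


The answer is -3*atan(y**3/2 + 1/2)/2.
Step 1. Substitute u = y**3 + 1, turning ∫(-9*y**2/(y**6 + 2*y**3 + 5)) dy into ∫(-3/(u**2 + 4)) du: now ∫(-3/(u**2 + 4)) du.
Step 2. Evaluate the standard form: now -3*atan(u/2)/2.
Step 3. Substitute back u = y**3 + 1: now -3*atan(y**3/2 + 1/2)/2.
Answer: -3*atan(y**3/2 + 1/2)/2.


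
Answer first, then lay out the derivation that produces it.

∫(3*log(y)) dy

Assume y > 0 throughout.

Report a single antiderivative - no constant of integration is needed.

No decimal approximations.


The answer is 3*y*log(y) - 3*y.
Step 1. Integrate ∫(3*log(y)) dy by parts with u = log(y), dv = (3) dy, so v = 3*y [assuming y > 0]: now 3*y*log(y) + ∫(-3) dy.
Step 2. Evaluate the standard form: now 3*y*log(y) - 3*y.
Answer: 3*y*log(y) - 3*y.
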